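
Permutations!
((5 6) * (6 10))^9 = (10)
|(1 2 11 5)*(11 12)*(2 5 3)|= 4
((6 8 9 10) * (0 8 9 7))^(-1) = (0 7 8)(6 10 9) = ((0 8 7)(6 9 10))^(-1)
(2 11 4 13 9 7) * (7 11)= (2 7)(4 13 9 11)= [0, 1, 7, 3, 13, 5, 6, 2, 8, 11, 10, 4, 12, 9]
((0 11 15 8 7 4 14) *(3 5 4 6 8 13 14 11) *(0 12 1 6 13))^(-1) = (0 15 11 4 5 3)(1 12 14 13 7 8 6)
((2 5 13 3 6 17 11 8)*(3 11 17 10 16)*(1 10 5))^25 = ((17)(1 10 16 3 6 5 13 11 8 2))^25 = (17)(1 5)(2 6)(3 8)(10 13)(11 16)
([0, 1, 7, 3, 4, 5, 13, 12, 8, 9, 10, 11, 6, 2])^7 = [0, 1, 12, 3, 4, 5, 2, 6, 8, 9, 10, 11, 13, 7]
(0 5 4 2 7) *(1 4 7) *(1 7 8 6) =(0 5 8 6 1 4 2 7) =[5, 4, 7, 3, 2, 8, 1, 0, 6]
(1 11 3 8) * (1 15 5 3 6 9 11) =(3 8 15 5)(6 9 11) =[0, 1, 2, 8, 4, 3, 9, 7, 15, 11, 10, 6, 12, 13, 14, 5]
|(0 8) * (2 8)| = 3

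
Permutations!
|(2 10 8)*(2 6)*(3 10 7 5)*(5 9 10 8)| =8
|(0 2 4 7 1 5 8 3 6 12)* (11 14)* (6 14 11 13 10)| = 13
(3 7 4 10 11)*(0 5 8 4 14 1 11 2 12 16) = [5, 11, 12, 7, 10, 8, 6, 14, 4, 9, 2, 3, 16, 13, 1, 15, 0] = (0 5 8 4 10 2 12 16)(1 11 3 7 14)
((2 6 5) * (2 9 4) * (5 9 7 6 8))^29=(2 8 5 7 6 9 4)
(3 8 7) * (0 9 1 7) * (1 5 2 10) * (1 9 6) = (0 6 1 7 3 8)(2 10 9 5) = [6, 7, 10, 8, 4, 2, 1, 3, 0, 5, 9]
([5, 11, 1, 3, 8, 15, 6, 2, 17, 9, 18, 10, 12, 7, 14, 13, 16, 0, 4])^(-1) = (0 17 8 4 18 10 11 1 2 7 13 15 5)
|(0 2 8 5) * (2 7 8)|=4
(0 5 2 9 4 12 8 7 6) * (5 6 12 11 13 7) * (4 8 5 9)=(0 6)(2 4 11 13 7 12 5)(8 9)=[6, 1, 4, 3, 11, 2, 0, 12, 9, 8, 10, 13, 5, 7]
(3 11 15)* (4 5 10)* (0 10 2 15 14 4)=[10, 1, 15, 11, 5, 2, 6, 7, 8, 9, 0, 14, 12, 13, 4, 3]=(0 10)(2 15 3 11 14 4 5)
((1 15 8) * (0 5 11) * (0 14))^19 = (0 14 11 5)(1 15 8) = ((0 5 11 14)(1 15 8))^19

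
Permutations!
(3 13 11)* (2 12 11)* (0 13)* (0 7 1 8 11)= [13, 8, 12, 7, 4, 5, 6, 1, 11, 9, 10, 3, 0, 2]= (0 13 2 12)(1 8 11 3 7)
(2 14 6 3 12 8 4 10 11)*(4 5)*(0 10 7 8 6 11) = (0 10)(2 14 11)(3 12 6)(4 7 8 5) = [10, 1, 14, 12, 7, 4, 3, 8, 5, 9, 0, 2, 6, 13, 11]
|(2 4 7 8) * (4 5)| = 5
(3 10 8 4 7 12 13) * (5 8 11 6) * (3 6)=(3 10 11)(4 7 12 13 6 5 8)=[0, 1, 2, 10, 7, 8, 5, 12, 4, 9, 11, 3, 13, 6]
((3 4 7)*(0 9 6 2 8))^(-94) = ((0 9 6 2 8)(3 4 7))^(-94) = (0 9 6 2 8)(3 7 4)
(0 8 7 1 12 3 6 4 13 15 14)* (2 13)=[8, 12, 13, 6, 2, 5, 4, 1, 7, 9, 10, 11, 3, 15, 0, 14]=(0 8 7 1 12 3 6 4 2 13 15 14)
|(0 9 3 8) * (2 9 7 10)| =|(0 7 10 2 9 3 8)| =7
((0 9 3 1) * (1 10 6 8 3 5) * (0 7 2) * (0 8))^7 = ((0 9 5 1 7 2 8 3 10 6))^7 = (0 3 7 9 10 2 5 6 8 1)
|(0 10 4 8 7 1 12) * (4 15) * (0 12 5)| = |(0 10 15 4 8 7 1 5)| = 8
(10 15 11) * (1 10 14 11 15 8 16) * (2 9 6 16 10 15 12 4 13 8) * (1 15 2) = [0, 2, 9, 3, 13, 5, 16, 7, 10, 6, 1, 14, 4, 8, 11, 12, 15] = (1 2 9 6 16 15 12 4 13 8 10)(11 14)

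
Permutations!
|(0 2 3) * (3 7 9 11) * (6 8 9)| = |(0 2 7 6 8 9 11 3)| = 8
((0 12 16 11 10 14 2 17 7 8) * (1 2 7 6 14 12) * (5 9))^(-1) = (0 8 7 14 6 17 2 1)(5 9)(10 11 16 12)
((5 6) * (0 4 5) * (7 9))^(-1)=((0 4 5 6)(7 9))^(-1)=(0 6 5 4)(7 9)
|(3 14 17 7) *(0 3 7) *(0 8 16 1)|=|(0 3 14 17 8 16 1)|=7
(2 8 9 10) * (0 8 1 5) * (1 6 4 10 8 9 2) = (0 9 8 2 6 4 10 1 5) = [9, 5, 6, 3, 10, 0, 4, 7, 2, 8, 1]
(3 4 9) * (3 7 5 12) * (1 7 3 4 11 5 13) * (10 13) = (1 7 10 13)(3 11 5 12 4 9) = [0, 7, 2, 11, 9, 12, 6, 10, 8, 3, 13, 5, 4, 1]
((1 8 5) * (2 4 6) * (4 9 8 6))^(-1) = (1 5 8 9 2 6)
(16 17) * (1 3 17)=(1 3 17 16)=[0, 3, 2, 17, 4, 5, 6, 7, 8, 9, 10, 11, 12, 13, 14, 15, 1, 16]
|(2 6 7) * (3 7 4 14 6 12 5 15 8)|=|(2 12 5 15 8 3 7)(4 14 6)|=21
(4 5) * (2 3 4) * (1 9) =(1 9)(2 3 4 5) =[0, 9, 3, 4, 5, 2, 6, 7, 8, 1]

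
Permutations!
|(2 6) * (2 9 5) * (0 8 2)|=6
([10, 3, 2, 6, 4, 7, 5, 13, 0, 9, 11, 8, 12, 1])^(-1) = [8, 13, 2, 1, 4, 6, 3, 5, 11, 9, 0, 10, 12, 7]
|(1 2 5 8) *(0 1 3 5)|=3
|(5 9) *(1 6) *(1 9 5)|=|(1 6 9)|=3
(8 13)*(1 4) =(1 4)(8 13) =[0, 4, 2, 3, 1, 5, 6, 7, 13, 9, 10, 11, 12, 8]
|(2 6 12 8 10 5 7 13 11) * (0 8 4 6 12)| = |(0 8 10 5 7 13 11 2 12 4 6)| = 11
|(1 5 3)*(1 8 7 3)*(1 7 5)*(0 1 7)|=|(0 1 7 3 8 5)|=6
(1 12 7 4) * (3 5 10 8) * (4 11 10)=(1 12 7 11 10 8 3 5 4)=[0, 12, 2, 5, 1, 4, 6, 11, 3, 9, 8, 10, 7]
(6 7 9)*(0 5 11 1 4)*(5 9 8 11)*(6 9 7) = (0 7 8 11 1 4) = [7, 4, 2, 3, 0, 5, 6, 8, 11, 9, 10, 1]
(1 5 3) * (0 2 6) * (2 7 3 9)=(0 7 3 1 5 9 2 6)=[7, 5, 6, 1, 4, 9, 0, 3, 8, 2]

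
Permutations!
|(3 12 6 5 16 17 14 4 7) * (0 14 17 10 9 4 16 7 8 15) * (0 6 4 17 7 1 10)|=|(0 14 16)(1 10 9 17 7 3 12 4 8 15 6 5)|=12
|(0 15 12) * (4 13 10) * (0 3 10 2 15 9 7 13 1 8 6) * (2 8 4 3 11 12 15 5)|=|(15)(0 9 7 13 8 6)(1 4)(2 5)(3 10)(11 12)|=6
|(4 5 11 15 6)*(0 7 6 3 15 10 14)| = |(0 7 6 4 5 11 10 14)(3 15)| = 8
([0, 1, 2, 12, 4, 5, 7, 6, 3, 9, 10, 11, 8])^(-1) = [0, 1, 2, 8, 4, 5, 7, 6, 12, 9, 10, 11, 3]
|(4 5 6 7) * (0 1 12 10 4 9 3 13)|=11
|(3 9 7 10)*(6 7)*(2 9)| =|(2 9 6 7 10 3)| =6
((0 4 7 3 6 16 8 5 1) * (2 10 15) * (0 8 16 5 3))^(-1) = (16)(0 7 4)(1 5 6 3 8)(2 15 10)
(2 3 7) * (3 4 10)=[0, 1, 4, 7, 10, 5, 6, 2, 8, 9, 3]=(2 4 10 3 7)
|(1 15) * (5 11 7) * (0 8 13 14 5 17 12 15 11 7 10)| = 12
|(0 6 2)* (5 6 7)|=|(0 7 5 6 2)|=5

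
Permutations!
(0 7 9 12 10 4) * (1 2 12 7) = [1, 2, 12, 3, 0, 5, 6, 9, 8, 7, 4, 11, 10] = (0 1 2 12 10 4)(7 9)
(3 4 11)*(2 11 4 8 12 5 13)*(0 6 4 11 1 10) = [6, 10, 1, 8, 11, 13, 4, 7, 12, 9, 0, 3, 5, 2] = (0 6 4 11 3 8 12 5 13 2 1 10)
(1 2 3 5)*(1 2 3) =(1 3 5 2) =[0, 3, 1, 5, 4, 2]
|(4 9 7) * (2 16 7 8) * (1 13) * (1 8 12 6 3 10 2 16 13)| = 11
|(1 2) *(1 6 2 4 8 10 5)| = |(1 4 8 10 5)(2 6)| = 10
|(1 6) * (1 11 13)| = 4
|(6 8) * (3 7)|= 2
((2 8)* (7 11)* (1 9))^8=(11)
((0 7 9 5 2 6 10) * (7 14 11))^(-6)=((0 14 11 7 9 5 2 6 10))^(-6)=(0 7 2)(5 10 11)(6 14 9)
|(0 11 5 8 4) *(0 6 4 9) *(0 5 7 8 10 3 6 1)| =|(0 11 7 8 9 5 10 3 6 4 1)| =11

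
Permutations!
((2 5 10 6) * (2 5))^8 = ((5 10 6))^8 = (5 6 10)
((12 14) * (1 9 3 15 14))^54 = ((1 9 3 15 14 12))^54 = (15)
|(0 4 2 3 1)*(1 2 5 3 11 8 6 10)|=10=|(0 4 5 3 2 11 8 6 10 1)|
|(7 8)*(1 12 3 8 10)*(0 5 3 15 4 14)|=|(0 5 3 8 7 10 1 12 15 4 14)|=11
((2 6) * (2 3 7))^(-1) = (2 7 3 6) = ((2 6 3 7))^(-1)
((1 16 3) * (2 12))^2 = (1 3 16)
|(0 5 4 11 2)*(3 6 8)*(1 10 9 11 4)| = 21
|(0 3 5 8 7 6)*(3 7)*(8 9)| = |(0 7 6)(3 5 9 8)| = 12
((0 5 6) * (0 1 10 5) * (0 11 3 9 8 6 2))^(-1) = ((0 11 3 9 8 6 1 10 5 2))^(-1) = (0 2 5 10 1 6 8 9 3 11)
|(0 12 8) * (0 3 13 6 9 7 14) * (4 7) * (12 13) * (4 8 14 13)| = |(0 4 7 13 6 9 8 3 12 14)| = 10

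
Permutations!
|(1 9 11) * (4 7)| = 6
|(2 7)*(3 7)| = 3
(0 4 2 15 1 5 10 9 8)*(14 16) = (0 4 2 15 1 5 10 9 8)(14 16) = [4, 5, 15, 3, 2, 10, 6, 7, 0, 8, 9, 11, 12, 13, 16, 1, 14]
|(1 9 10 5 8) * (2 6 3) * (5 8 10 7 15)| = |(1 9 7 15 5 10 8)(2 6 3)| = 21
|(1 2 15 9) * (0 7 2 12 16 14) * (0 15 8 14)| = 10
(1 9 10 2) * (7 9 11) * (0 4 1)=(0 4 1 11 7 9 10 2)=[4, 11, 0, 3, 1, 5, 6, 9, 8, 10, 2, 7]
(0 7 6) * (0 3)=(0 7 6 3)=[7, 1, 2, 0, 4, 5, 3, 6]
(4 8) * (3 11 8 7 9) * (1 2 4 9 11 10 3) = (1 2 4 7 11 8 9)(3 10) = [0, 2, 4, 10, 7, 5, 6, 11, 9, 1, 3, 8]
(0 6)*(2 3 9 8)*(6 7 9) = [7, 1, 3, 6, 4, 5, 0, 9, 2, 8] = (0 7 9 8 2 3 6)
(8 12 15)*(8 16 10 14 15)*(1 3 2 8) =(1 3 2 8 12)(10 14 15 16) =[0, 3, 8, 2, 4, 5, 6, 7, 12, 9, 14, 11, 1, 13, 15, 16, 10]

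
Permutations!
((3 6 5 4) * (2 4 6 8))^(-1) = (2 8 3 4)(5 6)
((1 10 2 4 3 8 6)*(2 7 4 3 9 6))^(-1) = (1 6 9 4 7 10)(2 8 3)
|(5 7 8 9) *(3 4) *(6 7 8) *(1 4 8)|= |(1 4 3 8 9 5)(6 7)|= 6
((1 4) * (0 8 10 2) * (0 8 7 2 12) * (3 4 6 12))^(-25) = (0 3)(1 2)(4 7)(6 8)(10 12)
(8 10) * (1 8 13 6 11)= (1 8 10 13 6 11)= [0, 8, 2, 3, 4, 5, 11, 7, 10, 9, 13, 1, 12, 6]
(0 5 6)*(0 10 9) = (0 5 6 10 9) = [5, 1, 2, 3, 4, 6, 10, 7, 8, 0, 9]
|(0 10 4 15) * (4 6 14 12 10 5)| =|(0 5 4 15)(6 14 12 10)| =4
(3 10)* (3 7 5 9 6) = (3 10 7 5 9 6) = [0, 1, 2, 10, 4, 9, 3, 5, 8, 6, 7]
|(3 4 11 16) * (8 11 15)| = 6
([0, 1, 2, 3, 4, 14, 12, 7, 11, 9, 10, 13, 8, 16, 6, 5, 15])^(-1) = [0, 1, 2, 3, 4, 15, 14, 7, 12, 9, 10, 8, 6, 11, 5, 16, 13]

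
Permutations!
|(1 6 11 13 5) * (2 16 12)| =15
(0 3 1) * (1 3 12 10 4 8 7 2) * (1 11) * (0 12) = (1 12 10 4 8 7 2 11) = [0, 12, 11, 3, 8, 5, 6, 2, 7, 9, 4, 1, 10]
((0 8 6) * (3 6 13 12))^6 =(13)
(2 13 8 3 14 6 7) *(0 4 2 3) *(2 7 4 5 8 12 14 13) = (0 5 8)(3 13 12 14 6 4 7) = [5, 1, 2, 13, 7, 8, 4, 3, 0, 9, 10, 11, 14, 12, 6]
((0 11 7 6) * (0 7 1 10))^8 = ((0 11 1 10)(6 7))^8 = (11)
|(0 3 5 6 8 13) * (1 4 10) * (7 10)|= 12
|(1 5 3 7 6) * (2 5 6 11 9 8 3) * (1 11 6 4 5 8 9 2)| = |(1 4 5)(2 8 3 7 6 11)| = 6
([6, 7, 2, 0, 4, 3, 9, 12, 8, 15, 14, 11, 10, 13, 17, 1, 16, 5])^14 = (0 9 1 12 14 5)(3 6 15 7 10 17)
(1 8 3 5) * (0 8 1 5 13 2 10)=(0 8 3 13 2 10)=[8, 1, 10, 13, 4, 5, 6, 7, 3, 9, 0, 11, 12, 2]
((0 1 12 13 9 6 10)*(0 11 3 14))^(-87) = (0 13 10 14 12 6 3 1 9 11)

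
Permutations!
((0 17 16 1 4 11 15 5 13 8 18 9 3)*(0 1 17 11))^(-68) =((0 11 15 5 13 8 18 9 3 1 4)(16 17))^(-68) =(0 1 9 8 5 11 4 3 18 13 15)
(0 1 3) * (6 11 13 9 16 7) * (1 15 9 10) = (0 15 9 16 7 6 11 13 10 1 3) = [15, 3, 2, 0, 4, 5, 11, 6, 8, 16, 1, 13, 12, 10, 14, 9, 7]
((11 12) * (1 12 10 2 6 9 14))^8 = (14)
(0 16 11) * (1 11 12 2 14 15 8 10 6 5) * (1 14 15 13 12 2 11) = [16, 1, 15, 3, 4, 14, 5, 7, 10, 9, 6, 0, 11, 12, 13, 8, 2] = (0 16 2 15 8 10 6 5 14 13 12 11)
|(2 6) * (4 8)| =|(2 6)(4 8)| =2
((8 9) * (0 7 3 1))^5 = (0 7 3 1)(8 9)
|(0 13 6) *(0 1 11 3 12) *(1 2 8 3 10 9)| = 28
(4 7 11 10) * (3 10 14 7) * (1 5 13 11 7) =(1 5 13 11 14)(3 10 4) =[0, 5, 2, 10, 3, 13, 6, 7, 8, 9, 4, 14, 12, 11, 1]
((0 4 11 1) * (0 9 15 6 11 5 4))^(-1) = (1 11 6 15 9)(4 5)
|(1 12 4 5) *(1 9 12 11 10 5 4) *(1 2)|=|(1 11 10 5 9 12 2)|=7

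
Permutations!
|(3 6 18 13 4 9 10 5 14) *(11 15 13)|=|(3 6 18 11 15 13 4 9 10 5 14)|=11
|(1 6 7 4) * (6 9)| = 5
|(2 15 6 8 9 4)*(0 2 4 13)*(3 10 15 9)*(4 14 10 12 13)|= |(0 2 9 4 14 10 15 6 8 3 12 13)|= 12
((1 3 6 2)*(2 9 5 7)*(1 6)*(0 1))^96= (2 6 9 5 7)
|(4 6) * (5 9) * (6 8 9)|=5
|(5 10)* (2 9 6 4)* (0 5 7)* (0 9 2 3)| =8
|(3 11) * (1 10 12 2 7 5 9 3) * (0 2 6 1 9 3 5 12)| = 28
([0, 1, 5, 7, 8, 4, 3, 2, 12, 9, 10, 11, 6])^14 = [0, 1, 3, 12, 2, 7, 8, 6, 5, 9, 10, 11, 4]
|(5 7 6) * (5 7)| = 2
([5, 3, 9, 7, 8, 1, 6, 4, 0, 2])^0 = (9)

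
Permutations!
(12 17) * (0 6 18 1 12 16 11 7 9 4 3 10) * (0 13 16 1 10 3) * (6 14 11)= [14, 12, 2, 3, 0, 5, 18, 9, 8, 4, 13, 7, 17, 16, 11, 15, 6, 1, 10]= (0 14 11 7 9 4)(1 12 17)(6 18 10 13 16)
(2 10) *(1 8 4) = [0, 8, 10, 3, 1, 5, 6, 7, 4, 9, 2] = (1 8 4)(2 10)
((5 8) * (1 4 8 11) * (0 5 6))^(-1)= ((0 5 11 1 4 8 6))^(-1)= (0 6 8 4 1 11 5)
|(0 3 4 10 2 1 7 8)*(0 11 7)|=|(0 3 4 10 2 1)(7 8 11)|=6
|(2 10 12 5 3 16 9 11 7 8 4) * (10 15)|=|(2 15 10 12 5 3 16 9 11 7 8 4)|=12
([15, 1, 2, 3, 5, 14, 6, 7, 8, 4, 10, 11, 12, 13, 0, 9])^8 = [9, 1, 2, 3, 14, 0, 6, 7, 8, 5, 10, 11, 12, 13, 15, 4]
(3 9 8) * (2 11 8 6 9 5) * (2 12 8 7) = (2 11 7)(3 5 12 8)(6 9) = [0, 1, 11, 5, 4, 12, 9, 2, 3, 6, 10, 7, 8]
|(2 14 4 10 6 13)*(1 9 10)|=8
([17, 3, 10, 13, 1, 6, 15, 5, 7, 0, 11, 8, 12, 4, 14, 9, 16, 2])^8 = [6, 1, 9, 3, 4, 11, 8, 10, 2, 5, 0, 17, 12, 13, 14, 7, 16, 15]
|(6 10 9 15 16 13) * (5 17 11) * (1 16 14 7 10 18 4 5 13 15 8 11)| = |(1 16 15 14 7 10 9 8 11 13 6 18 4 5 17)| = 15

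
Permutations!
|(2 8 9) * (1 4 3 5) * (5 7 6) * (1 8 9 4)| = |(2 9)(3 7 6 5 8 4)| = 6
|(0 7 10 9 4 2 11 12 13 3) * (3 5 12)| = 24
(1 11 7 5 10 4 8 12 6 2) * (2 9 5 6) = (1 11 7 6 9 5 10 4 8 12 2) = [0, 11, 1, 3, 8, 10, 9, 6, 12, 5, 4, 7, 2]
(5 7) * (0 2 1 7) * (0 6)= [2, 7, 1, 3, 4, 6, 0, 5]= (0 2 1 7 5 6)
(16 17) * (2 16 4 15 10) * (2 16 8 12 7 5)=[0, 1, 8, 3, 15, 2, 6, 5, 12, 9, 16, 11, 7, 13, 14, 10, 17, 4]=(2 8 12 7 5)(4 15 10 16 17)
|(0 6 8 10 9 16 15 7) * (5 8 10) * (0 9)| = |(0 6 10)(5 8)(7 9 16 15)| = 12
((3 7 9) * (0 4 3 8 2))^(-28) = (9)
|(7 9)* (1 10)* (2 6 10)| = 4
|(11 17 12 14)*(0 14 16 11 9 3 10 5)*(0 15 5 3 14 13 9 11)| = 8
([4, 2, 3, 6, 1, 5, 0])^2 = (0 1 3)(2 6 4)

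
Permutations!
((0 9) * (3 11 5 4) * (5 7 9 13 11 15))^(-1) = (0 9 7 11 13)(3 4 5 15)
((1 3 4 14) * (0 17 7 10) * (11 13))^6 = (0 7)(1 4)(3 14)(10 17)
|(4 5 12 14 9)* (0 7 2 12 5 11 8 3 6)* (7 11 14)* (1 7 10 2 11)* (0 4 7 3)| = |(0 1 3 6 4 14 9 7 11 8)(2 12 10)| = 30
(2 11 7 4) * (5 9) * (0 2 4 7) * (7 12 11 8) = (0 2 8 7 12 11)(5 9) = [2, 1, 8, 3, 4, 9, 6, 12, 7, 5, 10, 0, 11]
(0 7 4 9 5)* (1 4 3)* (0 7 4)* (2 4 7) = (0 7 3 1)(2 4 9 5) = [7, 0, 4, 1, 9, 2, 6, 3, 8, 5]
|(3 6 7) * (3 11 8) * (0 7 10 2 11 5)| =|(0 7 5)(2 11 8 3 6 10)| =6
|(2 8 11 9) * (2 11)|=|(2 8)(9 11)|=2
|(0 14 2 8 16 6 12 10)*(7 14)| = 9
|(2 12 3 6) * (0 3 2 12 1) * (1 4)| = |(0 3 6 12 2 4 1)| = 7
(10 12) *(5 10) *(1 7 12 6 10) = (1 7 12 5)(6 10) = [0, 7, 2, 3, 4, 1, 10, 12, 8, 9, 6, 11, 5]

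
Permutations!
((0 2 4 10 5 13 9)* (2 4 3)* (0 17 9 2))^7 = (9 17)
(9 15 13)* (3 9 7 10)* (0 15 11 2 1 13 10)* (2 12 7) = (0 15 10 3 9 11 12 7)(1 13 2) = [15, 13, 1, 9, 4, 5, 6, 0, 8, 11, 3, 12, 7, 2, 14, 10]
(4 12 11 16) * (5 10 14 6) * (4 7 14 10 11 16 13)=(4 12 16 7 14 6 5 11 13)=[0, 1, 2, 3, 12, 11, 5, 14, 8, 9, 10, 13, 16, 4, 6, 15, 7]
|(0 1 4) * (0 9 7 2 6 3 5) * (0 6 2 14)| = 6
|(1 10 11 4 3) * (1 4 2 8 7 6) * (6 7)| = |(1 10 11 2 8 6)(3 4)| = 6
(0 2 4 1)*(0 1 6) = (0 2 4 6) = [2, 1, 4, 3, 6, 5, 0]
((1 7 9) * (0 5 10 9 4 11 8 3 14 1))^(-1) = ((0 5 10 9)(1 7 4 11 8 3 14))^(-1) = (0 9 10 5)(1 14 3 8 11 4 7)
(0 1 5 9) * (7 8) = (0 1 5 9)(7 8) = [1, 5, 2, 3, 4, 9, 6, 8, 7, 0]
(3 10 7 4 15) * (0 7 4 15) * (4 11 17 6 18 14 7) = (0 4)(3 10 11 17 6 18 14 7 15) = [4, 1, 2, 10, 0, 5, 18, 15, 8, 9, 11, 17, 12, 13, 7, 3, 16, 6, 14]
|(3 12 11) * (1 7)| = 6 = |(1 7)(3 12 11)|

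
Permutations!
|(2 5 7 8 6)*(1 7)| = 6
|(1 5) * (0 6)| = 2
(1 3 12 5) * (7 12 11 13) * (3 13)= (1 13 7 12 5)(3 11)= [0, 13, 2, 11, 4, 1, 6, 12, 8, 9, 10, 3, 5, 7]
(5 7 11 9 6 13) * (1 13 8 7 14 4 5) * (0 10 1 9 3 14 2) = (0 10 1 13 9 6 8 7 11 3 14 4 5 2) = [10, 13, 0, 14, 5, 2, 8, 11, 7, 6, 1, 3, 12, 9, 4]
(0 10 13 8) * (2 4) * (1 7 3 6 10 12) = (0 12 1 7 3 6 10 13 8)(2 4) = [12, 7, 4, 6, 2, 5, 10, 3, 0, 9, 13, 11, 1, 8]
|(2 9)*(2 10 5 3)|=|(2 9 10 5 3)|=5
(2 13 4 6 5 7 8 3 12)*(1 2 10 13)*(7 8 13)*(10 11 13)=[0, 2, 1, 12, 6, 8, 5, 10, 3, 9, 7, 13, 11, 4]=(1 2)(3 12 11 13 4 6 5 8)(7 10)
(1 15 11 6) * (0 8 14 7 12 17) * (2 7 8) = (0 2 7 12 17)(1 15 11 6)(8 14) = [2, 15, 7, 3, 4, 5, 1, 12, 14, 9, 10, 6, 17, 13, 8, 11, 16, 0]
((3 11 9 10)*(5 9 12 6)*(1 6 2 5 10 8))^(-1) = ((1 6 10 3 11 12 2 5 9 8))^(-1) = (1 8 9 5 2 12 11 3 10 6)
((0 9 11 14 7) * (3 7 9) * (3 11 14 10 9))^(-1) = (0 7 3 14 9 10 11)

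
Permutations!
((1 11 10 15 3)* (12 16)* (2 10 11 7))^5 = (1 3 15 10 2 7)(12 16)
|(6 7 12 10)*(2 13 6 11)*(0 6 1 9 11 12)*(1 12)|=21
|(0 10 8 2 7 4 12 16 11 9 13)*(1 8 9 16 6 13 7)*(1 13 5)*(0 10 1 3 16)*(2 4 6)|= |(0 1 8 4 12 2 13 10 9 7 6 5 3 16 11)|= 15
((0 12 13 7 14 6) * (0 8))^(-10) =((0 12 13 7 14 6 8))^(-10) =(0 14 12 6 13 8 7)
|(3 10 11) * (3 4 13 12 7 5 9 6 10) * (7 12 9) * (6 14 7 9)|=|(4 13 6 10 11)(5 9 14 7)|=20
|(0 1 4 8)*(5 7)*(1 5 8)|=|(0 5 7 8)(1 4)|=4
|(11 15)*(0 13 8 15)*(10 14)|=10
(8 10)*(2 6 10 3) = (2 6 10 8 3) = [0, 1, 6, 2, 4, 5, 10, 7, 3, 9, 8]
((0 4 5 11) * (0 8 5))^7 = (0 4)(5 11 8)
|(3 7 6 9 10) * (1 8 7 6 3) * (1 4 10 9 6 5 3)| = |(1 8 7)(3 5)(4 10)| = 6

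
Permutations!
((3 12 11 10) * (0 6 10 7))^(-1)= ((0 6 10 3 12 11 7))^(-1)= (0 7 11 12 3 10 6)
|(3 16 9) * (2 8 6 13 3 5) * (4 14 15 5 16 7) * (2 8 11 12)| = 18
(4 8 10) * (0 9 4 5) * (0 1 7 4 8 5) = (0 9 8 10)(1 7 4 5) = [9, 7, 2, 3, 5, 1, 6, 4, 10, 8, 0]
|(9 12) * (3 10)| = |(3 10)(9 12)| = 2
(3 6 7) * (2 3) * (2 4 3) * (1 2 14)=[0, 2, 14, 6, 3, 5, 7, 4, 8, 9, 10, 11, 12, 13, 1]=(1 2 14)(3 6 7 4)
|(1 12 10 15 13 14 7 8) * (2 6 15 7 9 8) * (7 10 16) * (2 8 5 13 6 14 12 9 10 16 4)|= 12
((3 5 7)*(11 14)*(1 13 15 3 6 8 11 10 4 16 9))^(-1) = (1 9 16 4 10 14 11 8 6 7 5 3 15 13)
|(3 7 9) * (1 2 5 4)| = 12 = |(1 2 5 4)(3 7 9)|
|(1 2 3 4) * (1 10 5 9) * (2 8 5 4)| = 4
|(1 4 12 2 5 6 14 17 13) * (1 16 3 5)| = 28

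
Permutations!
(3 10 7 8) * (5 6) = (3 10 7 8)(5 6) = [0, 1, 2, 10, 4, 6, 5, 8, 3, 9, 7]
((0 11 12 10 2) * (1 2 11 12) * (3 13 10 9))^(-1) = (0 2 1 11 10 13 3 9 12)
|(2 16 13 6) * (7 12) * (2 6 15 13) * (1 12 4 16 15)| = 8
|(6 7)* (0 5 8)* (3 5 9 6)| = 7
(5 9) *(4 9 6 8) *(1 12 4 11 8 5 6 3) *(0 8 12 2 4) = (0 8 11 12)(1 2 4 9 6 5 3) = [8, 2, 4, 1, 9, 3, 5, 7, 11, 6, 10, 12, 0]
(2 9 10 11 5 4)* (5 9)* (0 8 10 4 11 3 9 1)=[8, 0, 5, 9, 2, 11, 6, 7, 10, 4, 3, 1]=(0 8 10 3 9 4 2 5 11 1)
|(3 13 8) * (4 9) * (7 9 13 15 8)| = 12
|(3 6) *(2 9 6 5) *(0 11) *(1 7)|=10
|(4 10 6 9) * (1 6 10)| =|(10)(1 6 9 4)| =4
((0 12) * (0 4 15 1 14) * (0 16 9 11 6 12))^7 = (1 4 6 9 14 15 12 11 16)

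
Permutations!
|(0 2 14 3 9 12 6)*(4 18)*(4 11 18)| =|(0 2 14 3 9 12 6)(11 18)| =14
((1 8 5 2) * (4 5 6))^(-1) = (1 2 5 4 6 8)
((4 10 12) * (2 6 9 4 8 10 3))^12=((2 6 9 4 3)(8 10 12))^12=(12)(2 9 3 6 4)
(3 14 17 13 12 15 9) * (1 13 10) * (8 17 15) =(1 13 12 8 17 10)(3 14 15 9) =[0, 13, 2, 14, 4, 5, 6, 7, 17, 3, 1, 11, 8, 12, 15, 9, 16, 10]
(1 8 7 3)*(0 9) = (0 9)(1 8 7 3) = [9, 8, 2, 1, 4, 5, 6, 3, 7, 0]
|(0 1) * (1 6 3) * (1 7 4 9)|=|(0 6 3 7 4 9 1)|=7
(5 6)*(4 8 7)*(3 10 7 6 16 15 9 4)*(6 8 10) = (3 6 5 16 15 9 4 10 7) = [0, 1, 2, 6, 10, 16, 5, 3, 8, 4, 7, 11, 12, 13, 14, 9, 15]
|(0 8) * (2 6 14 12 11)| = |(0 8)(2 6 14 12 11)| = 10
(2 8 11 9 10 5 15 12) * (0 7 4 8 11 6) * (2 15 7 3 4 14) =(0 3 4 8 6)(2 11 9 10 5 7 14)(12 15) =[3, 1, 11, 4, 8, 7, 0, 14, 6, 10, 5, 9, 15, 13, 2, 12]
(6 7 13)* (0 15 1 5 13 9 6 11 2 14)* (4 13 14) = (0 15 1 5 14)(2 4 13 11)(6 7 9) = [15, 5, 4, 3, 13, 14, 7, 9, 8, 6, 10, 2, 12, 11, 0, 1]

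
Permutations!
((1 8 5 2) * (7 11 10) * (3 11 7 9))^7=(1 2 5 8)(3 9 10 11)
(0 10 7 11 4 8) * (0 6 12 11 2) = (0 10 7 2)(4 8 6 12 11) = [10, 1, 0, 3, 8, 5, 12, 2, 6, 9, 7, 4, 11]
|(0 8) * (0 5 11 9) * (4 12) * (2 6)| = |(0 8 5 11 9)(2 6)(4 12)| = 10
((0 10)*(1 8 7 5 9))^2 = ((0 10)(1 8 7 5 9))^2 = (10)(1 7 9 8 5)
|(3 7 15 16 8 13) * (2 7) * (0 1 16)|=|(0 1 16 8 13 3 2 7 15)|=9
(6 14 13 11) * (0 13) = (0 13 11 6 14) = [13, 1, 2, 3, 4, 5, 14, 7, 8, 9, 10, 6, 12, 11, 0]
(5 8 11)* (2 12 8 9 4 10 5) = (2 12 8 11)(4 10 5 9) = [0, 1, 12, 3, 10, 9, 6, 7, 11, 4, 5, 2, 8]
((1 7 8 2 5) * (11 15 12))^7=((1 7 8 2 5)(11 15 12))^7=(1 8 5 7 2)(11 15 12)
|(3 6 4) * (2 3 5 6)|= 6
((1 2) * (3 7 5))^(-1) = ((1 2)(3 7 5))^(-1) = (1 2)(3 5 7)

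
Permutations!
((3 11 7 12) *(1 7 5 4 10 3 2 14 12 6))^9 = ((1 7 6)(2 14 12)(3 11 5 4 10))^9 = (14)(3 10 4 5 11)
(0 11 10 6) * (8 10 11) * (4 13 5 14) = (0 8 10 6)(4 13 5 14) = [8, 1, 2, 3, 13, 14, 0, 7, 10, 9, 6, 11, 12, 5, 4]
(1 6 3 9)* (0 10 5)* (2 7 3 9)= (0 10 5)(1 6 9)(2 7 3)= [10, 6, 7, 2, 4, 0, 9, 3, 8, 1, 5]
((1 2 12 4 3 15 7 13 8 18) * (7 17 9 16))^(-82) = (1 7 15 2 13 17 12 8 9 4 18 16 3)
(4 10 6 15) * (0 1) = (0 1)(4 10 6 15) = [1, 0, 2, 3, 10, 5, 15, 7, 8, 9, 6, 11, 12, 13, 14, 4]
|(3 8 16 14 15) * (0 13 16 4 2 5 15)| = 12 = |(0 13 16 14)(2 5 15 3 8 4)|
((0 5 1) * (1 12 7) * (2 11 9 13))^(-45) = (2 13 9 11)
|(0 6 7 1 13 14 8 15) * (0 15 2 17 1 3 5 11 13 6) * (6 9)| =|(1 9 6 7 3 5 11 13 14 8 2 17)| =12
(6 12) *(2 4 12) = [0, 1, 4, 3, 12, 5, 2, 7, 8, 9, 10, 11, 6] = (2 4 12 6)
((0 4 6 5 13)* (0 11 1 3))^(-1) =(0 3 1 11 13 5 6 4)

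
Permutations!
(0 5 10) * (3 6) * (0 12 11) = [5, 1, 2, 6, 4, 10, 3, 7, 8, 9, 12, 0, 11] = (0 5 10 12 11)(3 6)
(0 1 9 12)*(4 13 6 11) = (0 1 9 12)(4 13 6 11) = [1, 9, 2, 3, 13, 5, 11, 7, 8, 12, 10, 4, 0, 6]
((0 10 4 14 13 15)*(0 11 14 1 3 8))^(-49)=((0 10 4 1 3 8)(11 14 13 15))^(-49)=(0 8 3 1 4 10)(11 15 13 14)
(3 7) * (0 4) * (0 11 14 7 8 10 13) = [4, 1, 2, 8, 11, 5, 6, 3, 10, 9, 13, 14, 12, 0, 7] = (0 4 11 14 7 3 8 10 13)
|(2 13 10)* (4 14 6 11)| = |(2 13 10)(4 14 6 11)| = 12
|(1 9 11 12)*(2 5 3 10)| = |(1 9 11 12)(2 5 3 10)| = 4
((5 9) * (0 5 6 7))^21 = (0 5 9 6 7) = ((0 5 9 6 7))^21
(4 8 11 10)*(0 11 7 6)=[11, 1, 2, 3, 8, 5, 0, 6, 7, 9, 4, 10]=(0 11 10 4 8 7 6)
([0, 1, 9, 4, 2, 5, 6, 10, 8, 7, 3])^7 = (2 9 7 10 3 4)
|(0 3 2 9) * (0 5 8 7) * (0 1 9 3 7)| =|(0 7 1 9 5 8)(2 3)| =6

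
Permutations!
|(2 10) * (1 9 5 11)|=|(1 9 5 11)(2 10)|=4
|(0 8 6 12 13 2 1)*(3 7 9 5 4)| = |(0 8 6 12 13 2 1)(3 7 9 5 4)| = 35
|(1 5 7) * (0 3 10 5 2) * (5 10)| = 6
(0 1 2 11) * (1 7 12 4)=(0 7 12 4 1 2 11)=[7, 2, 11, 3, 1, 5, 6, 12, 8, 9, 10, 0, 4]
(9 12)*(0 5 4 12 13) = (0 5 4 12 9 13) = [5, 1, 2, 3, 12, 4, 6, 7, 8, 13, 10, 11, 9, 0]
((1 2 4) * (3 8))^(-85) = ((1 2 4)(3 8))^(-85) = (1 4 2)(3 8)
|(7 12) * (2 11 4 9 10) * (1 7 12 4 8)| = 8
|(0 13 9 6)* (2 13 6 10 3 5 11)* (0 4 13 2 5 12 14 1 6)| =18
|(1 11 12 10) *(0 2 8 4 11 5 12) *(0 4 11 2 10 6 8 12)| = |(0 10 1 5)(2 12 6 8 11 4)| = 12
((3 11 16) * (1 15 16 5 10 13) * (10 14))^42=(1 14 3)(5 16 13)(10 11 15)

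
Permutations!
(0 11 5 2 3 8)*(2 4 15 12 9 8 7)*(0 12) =(0 11 5 4 15)(2 3 7)(8 12 9) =[11, 1, 3, 7, 15, 4, 6, 2, 12, 8, 10, 5, 9, 13, 14, 0]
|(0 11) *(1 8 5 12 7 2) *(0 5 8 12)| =12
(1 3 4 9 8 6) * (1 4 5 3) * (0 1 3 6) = [1, 3, 2, 5, 9, 6, 4, 7, 0, 8] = (0 1 3 5 6 4 9 8)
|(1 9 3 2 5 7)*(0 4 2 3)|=|(0 4 2 5 7 1 9)|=7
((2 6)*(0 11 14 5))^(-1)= (0 5 14 11)(2 6)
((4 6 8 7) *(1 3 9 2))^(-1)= (1 2 9 3)(4 7 8 6)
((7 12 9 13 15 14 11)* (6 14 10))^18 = ((6 14 11 7 12 9 13 15 10))^18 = (15)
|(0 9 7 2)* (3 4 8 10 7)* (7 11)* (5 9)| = 10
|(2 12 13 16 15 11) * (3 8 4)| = 6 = |(2 12 13 16 15 11)(3 8 4)|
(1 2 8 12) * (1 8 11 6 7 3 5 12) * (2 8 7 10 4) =(1 8)(2 11 6 10 4)(3 5 12 7) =[0, 8, 11, 5, 2, 12, 10, 3, 1, 9, 4, 6, 7]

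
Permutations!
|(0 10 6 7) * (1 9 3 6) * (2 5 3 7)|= 20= |(0 10 1 9 7)(2 5 3 6)|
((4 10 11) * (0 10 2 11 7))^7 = (0 10 7)(2 11 4)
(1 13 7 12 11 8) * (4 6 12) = (1 13 7 4 6 12 11 8) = [0, 13, 2, 3, 6, 5, 12, 4, 1, 9, 10, 8, 11, 7]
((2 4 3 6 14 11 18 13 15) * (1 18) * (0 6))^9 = ((0 6 14 11 1 18 13 15 2 4 3))^9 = (0 4 15 18 11 6 3 2 13 1 14)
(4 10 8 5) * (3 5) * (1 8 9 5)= [0, 8, 2, 1, 10, 4, 6, 7, 3, 5, 9]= (1 8 3)(4 10 9 5)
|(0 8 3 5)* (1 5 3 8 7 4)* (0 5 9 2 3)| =7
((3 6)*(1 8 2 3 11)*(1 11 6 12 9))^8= (1 2 12)(3 9 8)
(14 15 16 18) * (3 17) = (3 17)(14 15 16 18) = [0, 1, 2, 17, 4, 5, 6, 7, 8, 9, 10, 11, 12, 13, 15, 16, 18, 3, 14]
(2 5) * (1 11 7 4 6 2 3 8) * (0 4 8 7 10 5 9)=(0 4 6 2 9)(1 11 10 5 3 7 8)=[4, 11, 9, 7, 6, 3, 2, 8, 1, 0, 5, 10]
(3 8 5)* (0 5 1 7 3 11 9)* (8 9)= [5, 7, 2, 9, 4, 11, 6, 3, 1, 0, 10, 8]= (0 5 11 8 1 7 3 9)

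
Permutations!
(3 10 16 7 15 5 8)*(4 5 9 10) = [0, 1, 2, 4, 5, 8, 6, 15, 3, 10, 16, 11, 12, 13, 14, 9, 7] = (3 4 5 8)(7 15 9 10 16)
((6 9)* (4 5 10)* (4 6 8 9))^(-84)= (10)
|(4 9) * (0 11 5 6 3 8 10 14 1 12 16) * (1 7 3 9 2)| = 10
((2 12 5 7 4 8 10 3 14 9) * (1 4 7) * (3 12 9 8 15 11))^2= (1 15 3 8 12)(4 11 14 10 5)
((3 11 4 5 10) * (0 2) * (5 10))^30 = (3 4)(10 11)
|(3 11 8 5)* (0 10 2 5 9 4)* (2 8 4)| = 9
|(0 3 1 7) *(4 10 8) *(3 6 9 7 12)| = 12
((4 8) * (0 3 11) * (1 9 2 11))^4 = (0 2 1)(3 11 9)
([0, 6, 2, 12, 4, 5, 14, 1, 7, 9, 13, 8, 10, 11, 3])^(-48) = (1 14 12 13 8)(3 10 11 7 6)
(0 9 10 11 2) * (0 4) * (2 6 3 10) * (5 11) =(0 9 2 4)(3 10 5 11 6) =[9, 1, 4, 10, 0, 11, 3, 7, 8, 2, 5, 6]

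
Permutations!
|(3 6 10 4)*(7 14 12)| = |(3 6 10 4)(7 14 12)| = 12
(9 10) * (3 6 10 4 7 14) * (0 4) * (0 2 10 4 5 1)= (0 5 1)(2 10 9)(3 6 4 7 14)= [5, 0, 10, 6, 7, 1, 4, 14, 8, 2, 9, 11, 12, 13, 3]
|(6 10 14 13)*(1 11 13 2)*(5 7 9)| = 21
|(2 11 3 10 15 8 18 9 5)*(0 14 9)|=|(0 14 9 5 2 11 3 10 15 8 18)|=11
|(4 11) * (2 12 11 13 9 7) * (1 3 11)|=9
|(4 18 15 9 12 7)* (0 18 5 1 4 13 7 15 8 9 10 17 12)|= |(0 18 8 9)(1 4 5)(7 13)(10 17 12 15)|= 12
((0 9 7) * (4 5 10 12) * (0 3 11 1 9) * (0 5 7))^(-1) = (0 9 1 11 3 7 4 12 10 5)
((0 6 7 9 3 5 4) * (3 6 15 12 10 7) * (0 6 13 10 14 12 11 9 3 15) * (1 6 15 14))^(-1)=((1 6 14 12)(3 5 4 15 11 9 13 10 7))^(-1)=(1 12 14 6)(3 7 10 13 9 11 15 4 5)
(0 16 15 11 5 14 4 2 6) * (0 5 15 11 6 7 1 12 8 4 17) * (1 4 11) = [16, 12, 7, 3, 2, 14, 5, 4, 11, 9, 10, 15, 8, 13, 17, 6, 1, 0] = (0 16 1 12 8 11 15 6 5 14 17)(2 7 4)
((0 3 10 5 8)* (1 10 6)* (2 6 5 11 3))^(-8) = (0 2 6 1 10 11 3 5 8)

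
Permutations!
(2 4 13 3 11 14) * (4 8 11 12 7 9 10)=(2 8 11 14)(3 12 7 9 10 4 13)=[0, 1, 8, 12, 13, 5, 6, 9, 11, 10, 4, 14, 7, 3, 2]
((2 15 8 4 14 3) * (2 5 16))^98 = (2 8 14 5)(3 16 15 4)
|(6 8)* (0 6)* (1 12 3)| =3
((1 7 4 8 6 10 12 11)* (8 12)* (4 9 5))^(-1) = (1 11 12 4 5 9 7)(6 8 10)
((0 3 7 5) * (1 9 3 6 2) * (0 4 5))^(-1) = (0 7 3 9 1 2 6)(4 5)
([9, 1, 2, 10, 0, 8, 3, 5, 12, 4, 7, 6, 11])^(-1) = [4, 1, 2, 6, 9, 7, 11, 10, 5, 0, 3, 12, 8]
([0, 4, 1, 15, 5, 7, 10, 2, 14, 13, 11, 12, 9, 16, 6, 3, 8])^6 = [0, 4, 1, 3, 5, 7, 16, 2, 9, 10, 8, 14, 6, 11, 13, 15, 12]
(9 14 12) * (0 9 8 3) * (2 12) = (0 9 14 2 12 8 3) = [9, 1, 12, 0, 4, 5, 6, 7, 3, 14, 10, 11, 8, 13, 2]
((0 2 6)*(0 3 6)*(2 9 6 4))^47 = (0 2 4 3 6 9) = ((0 9 6 3 4 2))^47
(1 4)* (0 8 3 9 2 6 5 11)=[8, 4, 6, 9, 1, 11, 5, 7, 3, 2, 10, 0]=(0 8 3 9 2 6 5 11)(1 4)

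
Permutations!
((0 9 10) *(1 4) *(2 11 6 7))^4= ((0 9 10)(1 4)(2 11 6 7))^4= (11)(0 9 10)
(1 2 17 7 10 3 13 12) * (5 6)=[0, 2, 17, 13, 4, 6, 5, 10, 8, 9, 3, 11, 1, 12, 14, 15, 16, 7]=(1 2 17 7 10 3 13 12)(5 6)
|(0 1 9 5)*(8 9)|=5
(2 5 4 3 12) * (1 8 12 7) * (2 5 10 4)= (1 8 12 5 2 10 4 3 7)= [0, 8, 10, 7, 3, 2, 6, 1, 12, 9, 4, 11, 5]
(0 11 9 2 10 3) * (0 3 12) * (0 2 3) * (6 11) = (0 6 11 9 3)(2 10 12) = [6, 1, 10, 0, 4, 5, 11, 7, 8, 3, 12, 9, 2]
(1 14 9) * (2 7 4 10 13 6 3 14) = (1 2 7 4 10 13 6 3 14 9) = [0, 2, 7, 14, 10, 5, 3, 4, 8, 1, 13, 11, 12, 6, 9]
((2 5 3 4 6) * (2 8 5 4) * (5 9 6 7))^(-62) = ((2 4 7 5 3)(6 8 9))^(-62) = (2 5 4 3 7)(6 8 9)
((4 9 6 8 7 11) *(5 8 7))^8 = ((4 9 6 7 11)(5 8))^8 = (4 7 9 11 6)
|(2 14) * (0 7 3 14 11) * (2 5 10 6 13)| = |(0 7 3 14 5 10 6 13 2 11)| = 10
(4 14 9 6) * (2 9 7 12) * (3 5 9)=(2 3 5 9 6 4 14 7 12)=[0, 1, 3, 5, 14, 9, 4, 12, 8, 6, 10, 11, 2, 13, 7]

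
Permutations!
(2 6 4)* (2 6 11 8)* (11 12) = (2 12 11 8)(4 6) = [0, 1, 12, 3, 6, 5, 4, 7, 2, 9, 10, 8, 11]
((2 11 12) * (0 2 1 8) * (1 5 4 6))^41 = ((0 2 11 12 5 4 6 1 8))^41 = (0 4 2 6 11 1 12 8 5)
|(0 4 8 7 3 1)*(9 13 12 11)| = 12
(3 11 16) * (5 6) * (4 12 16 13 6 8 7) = (3 11 13 6 5 8 7 4 12 16) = [0, 1, 2, 11, 12, 8, 5, 4, 7, 9, 10, 13, 16, 6, 14, 15, 3]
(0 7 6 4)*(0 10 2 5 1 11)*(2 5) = (0 7 6 4 10 5 1 11) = [7, 11, 2, 3, 10, 1, 4, 6, 8, 9, 5, 0]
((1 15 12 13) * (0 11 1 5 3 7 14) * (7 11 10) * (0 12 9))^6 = ((0 10 7 14 12 13 5 3 11 1 15 9))^6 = (0 5)(1 14)(3 10)(7 11)(9 13)(12 15)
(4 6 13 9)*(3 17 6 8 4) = [0, 1, 2, 17, 8, 5, 13, 7, 4, 3, 10, 11, 12, 9, 14, 15, 16, 6] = (3 17 6 13 9)(4 8)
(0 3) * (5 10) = (0 3)(5 10) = [3, 1, 2, 0, 4, 10, 6, 7, 8, 9, 5]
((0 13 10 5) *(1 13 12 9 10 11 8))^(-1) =(0 5 10 9 12)(1 8 11 13)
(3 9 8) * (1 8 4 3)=[0, 8, 2, 9, 3, 5, 6, 7, 1, 4]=(1 8)(3 9 4)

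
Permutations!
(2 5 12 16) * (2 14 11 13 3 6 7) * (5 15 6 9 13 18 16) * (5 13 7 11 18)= [0, 1, 15, 9, 4, 12, 11, 2, 8, 7, 10, 5, 13, 3, 18, 6, 14, 17, 16]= (2 15 6 11 5 12 13 3 9 7)(14 18 16)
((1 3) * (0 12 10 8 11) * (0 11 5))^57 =(0 10 5 12 8)(1 3)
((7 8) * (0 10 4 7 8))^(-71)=((0 10 4 7))^(-71)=(0 10 4 7)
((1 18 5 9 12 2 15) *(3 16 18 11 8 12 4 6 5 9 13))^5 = ((1 11 8 12 2 15)(3 16 18 9 4 6 5 13))^5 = (1 15 2 12 8 11)(3 6 18 13 4 16 5 9)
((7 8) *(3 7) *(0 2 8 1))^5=((0 2 8 3 7 1))^5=(0 1 7 3 8 2)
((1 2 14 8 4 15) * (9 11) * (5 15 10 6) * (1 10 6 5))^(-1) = (1 6 4 8 14 2)(5 10 15)(9 11)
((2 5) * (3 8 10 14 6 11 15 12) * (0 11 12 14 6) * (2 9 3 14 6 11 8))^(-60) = ((0 8 10 11 15 6 12 14)(2 5 9 3))^(-60) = (0 15)(6 8)(10 12)(11 14)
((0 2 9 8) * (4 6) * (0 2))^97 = ((2 9 8)(4 6))^97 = (2 9 8)(4 6)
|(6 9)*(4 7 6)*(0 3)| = 4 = |(0 3)(4 7 6 9)|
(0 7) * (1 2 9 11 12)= (0 7)(1 2 9 11 12)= [7, 2, 9, 3, 4, 5, 6, 0, 8, 11, 10, 12, 1]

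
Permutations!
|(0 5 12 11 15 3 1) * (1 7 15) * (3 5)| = 8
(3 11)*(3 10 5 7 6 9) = (3 11 10 5 7 6 9) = [0, 1, 2, 11, 4, 7, 9, 6, 8, 3, 5, 10]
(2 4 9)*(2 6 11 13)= (2 4 9 6 11 13)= [0, 1, 4, 3, 9, 5, 11, 7, 8, 6, 10, 13, 12, 2]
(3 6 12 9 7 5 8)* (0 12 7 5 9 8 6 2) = (0 12 8 3 2)(5 6 7 9) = [12, 1, 0, 2, 4, 6, 7, 9, 3, 5, 10, 11, 8]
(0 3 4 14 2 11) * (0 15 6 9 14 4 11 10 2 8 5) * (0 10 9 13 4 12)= (0 3 11 15 6 13 4 12)(2 9 14 8 5 10)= [3, 1, 9, 11, 12, 10, 13, 7, 5, 14, 2, 15, 0, 4, 8, 6]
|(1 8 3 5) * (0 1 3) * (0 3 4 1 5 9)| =7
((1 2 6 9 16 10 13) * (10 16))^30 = (16) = ((16)(1 2 6 9 10 13))^30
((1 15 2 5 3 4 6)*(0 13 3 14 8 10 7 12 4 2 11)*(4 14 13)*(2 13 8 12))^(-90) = (15)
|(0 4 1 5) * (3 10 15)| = 12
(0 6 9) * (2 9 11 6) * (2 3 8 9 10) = [3, 1, 10, 8, 4, 5, 11, 7, 9, 0, 2, 6] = (0 3 8 9)(2 10)(6 11)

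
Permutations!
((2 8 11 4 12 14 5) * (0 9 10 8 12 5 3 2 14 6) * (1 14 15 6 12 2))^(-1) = ((0 9 10 8 11 4 5 15 6)(1 14 3))^(-1) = (0 6 15 5 4 11 8 10 9)(1 3 14)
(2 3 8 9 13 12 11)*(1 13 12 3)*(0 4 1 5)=[4, 13, 5, 8, 1, 0, 6, 7, 9, 12, 10, 2, 11, 3]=(0 4 1 13 3 8 9 12 11 2 5)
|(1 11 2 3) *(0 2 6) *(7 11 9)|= 8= |(0 2 3 1 9 7 11 6)|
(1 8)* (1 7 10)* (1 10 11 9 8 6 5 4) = (1 6 5 4)(7 11 9 8) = [0, 6, 2, 3, 1, 4, 5, 11, 7, 8, 10, 9]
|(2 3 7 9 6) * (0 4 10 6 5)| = 9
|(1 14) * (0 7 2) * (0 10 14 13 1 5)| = |(0 7 2 10 14 5)(1 13)| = 6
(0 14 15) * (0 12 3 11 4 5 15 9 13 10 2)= [14, 1, 0, 11, 5, 15, 6, 7, 8, 13, 2, 4, 3, 10, 9, 12]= (0 14 9 13 10 2)(3 11 4 5 15 12)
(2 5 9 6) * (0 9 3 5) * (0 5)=(0 9 6 2 5 3)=[9, 1, 5, 0, 4, 3, 2, 7, 8, 6]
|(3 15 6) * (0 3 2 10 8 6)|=12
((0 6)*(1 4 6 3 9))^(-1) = (0 6 4 1 9 3)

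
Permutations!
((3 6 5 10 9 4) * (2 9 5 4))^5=((2 9)(3 6 4)(5 10))^5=(2 9)(3 4 6)(5 10)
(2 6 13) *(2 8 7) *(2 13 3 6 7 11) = (2 7 13 8 11)(3 6) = [0, 1, 7, 6, 4, 5, 3, 13, 11, 9, 10, 2, 12, 8]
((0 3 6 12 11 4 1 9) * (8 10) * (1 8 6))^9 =(0 3 1 9)(4 6)(8 12)(10 11)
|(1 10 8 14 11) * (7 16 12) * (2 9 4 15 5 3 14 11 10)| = |(1 2 9 4 15 5 3 14 10 8 11)(7 16 12)| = 33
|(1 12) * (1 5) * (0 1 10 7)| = 6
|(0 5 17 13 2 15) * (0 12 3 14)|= 9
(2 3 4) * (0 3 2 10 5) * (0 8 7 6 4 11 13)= [3, 1, 2, 11, 10, 8, 4, 6, 7, 9, 5, 13, 12, 0]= (0 3 11 13)(4 10 5 8 7 6)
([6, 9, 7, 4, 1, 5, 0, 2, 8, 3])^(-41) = (0 6)(1 4 3 9)(2 7)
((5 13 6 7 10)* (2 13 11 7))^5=((2 13 6)(5 11 7 10))^5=(2 6 13)(5 11 7 10)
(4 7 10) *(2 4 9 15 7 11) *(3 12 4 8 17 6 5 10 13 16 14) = (2 8 17 6 5 10 9 15 7 13 16 14 3 12 4 11) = [0, 1, 8, 12, 11, 10, 5, 13, 17, 15, 9, 2, 4, 16, 3, 7, 14, 6]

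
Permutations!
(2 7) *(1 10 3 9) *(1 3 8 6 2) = (1 10 8 6 2 7)(3 9) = [0, 10, 7, 9, 4, 5, 2, 1, 6, 3, 8]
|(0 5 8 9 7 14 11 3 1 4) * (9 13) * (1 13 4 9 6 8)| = 12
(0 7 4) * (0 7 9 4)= [9, 1, 2, 3, 7, 5, 6, 0, 8, 4]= (0 9 4 7)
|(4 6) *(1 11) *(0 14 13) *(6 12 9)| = |(0 14 13)(1 11)(4 12 9 6)| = 12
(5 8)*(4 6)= [0, 1, 2, 3, 6, 8, 4, 7, 5]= (4 6)(5 8)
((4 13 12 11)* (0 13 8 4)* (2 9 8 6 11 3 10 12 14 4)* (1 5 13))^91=(0 13 6 1 14 11 5 4)(2 9 8)(3 10 12)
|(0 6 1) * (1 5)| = |(0 6 5 1)| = 4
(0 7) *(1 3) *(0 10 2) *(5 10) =(0 7 5 10 2)(1 3) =[7, 3, 0, 1, 4, 10, 6, 5, 8, 9, 2]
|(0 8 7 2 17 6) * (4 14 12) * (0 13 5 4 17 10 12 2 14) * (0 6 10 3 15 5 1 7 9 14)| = 39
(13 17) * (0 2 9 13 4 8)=(0 2 9 13 17 4 8)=[2, 1, 9, 3, 8, 5, 6, 7, 0, 13, 10, 11, 12, 17, 14, 15, 16, 4]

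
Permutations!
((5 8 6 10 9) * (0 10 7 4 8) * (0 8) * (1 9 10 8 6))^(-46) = (10)(0 1 5 7)(4 8 9 6) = ((10)(0 8 1 9 5 6 7 4))^(-46)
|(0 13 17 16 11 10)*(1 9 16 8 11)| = |(0 13 17 8 11 10)(1 9 16)| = 6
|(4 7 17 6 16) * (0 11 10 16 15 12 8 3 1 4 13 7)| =14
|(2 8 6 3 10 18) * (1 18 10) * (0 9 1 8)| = 15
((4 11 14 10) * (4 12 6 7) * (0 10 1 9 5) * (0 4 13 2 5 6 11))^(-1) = ((0 10 12 11 14 1 9 6 7 13 2 5 4))^(-1) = (0 4 5 2 13 7 6 9 1 14 11 12 10)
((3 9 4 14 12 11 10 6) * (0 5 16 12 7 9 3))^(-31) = (0 11 5 10 16 6 12)(4 14 7 9)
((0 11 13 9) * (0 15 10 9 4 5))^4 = (0 5 4 13 11)(9 15 10)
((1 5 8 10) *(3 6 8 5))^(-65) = ((1 3 6 8 10))^(-65) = (10)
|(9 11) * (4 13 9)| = |(4 13 9 11)| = 4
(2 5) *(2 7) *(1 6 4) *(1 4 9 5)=[0, 6, 1, 3, 4, 7, 9, 2, 8, 5]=(1 6 9 5 7 2)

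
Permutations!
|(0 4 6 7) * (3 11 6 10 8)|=|(0 4 10 8 3 11 6 7)|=8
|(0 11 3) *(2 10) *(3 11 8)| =|(11)(0 8 3)(2 10)| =6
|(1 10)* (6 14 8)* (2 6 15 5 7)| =|(1 10)(2 6 14 8 15 5 7)| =14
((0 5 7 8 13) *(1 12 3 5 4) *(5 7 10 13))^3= (0 12 8 13 1 7 10 4 3 5)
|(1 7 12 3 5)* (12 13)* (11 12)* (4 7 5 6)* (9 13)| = |(1 5)(3 6 4 7 9 13 11 12)| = 8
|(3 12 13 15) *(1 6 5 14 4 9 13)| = 10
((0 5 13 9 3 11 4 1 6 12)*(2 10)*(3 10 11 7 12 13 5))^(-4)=(1 10)(2 6)(4 9)(11 13)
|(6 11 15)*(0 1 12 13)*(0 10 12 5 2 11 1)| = 6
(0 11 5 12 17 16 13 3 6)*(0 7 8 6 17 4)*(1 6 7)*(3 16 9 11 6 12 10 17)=(0 6 1 12 4)(5 10 17 9 11)(7 8)(13 16)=[6, 12, 2, 3, 0, 10, 1, 8, 7, 11, 17, 5, 4, 16, 14, 15, 13, 9]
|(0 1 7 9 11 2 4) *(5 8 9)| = 9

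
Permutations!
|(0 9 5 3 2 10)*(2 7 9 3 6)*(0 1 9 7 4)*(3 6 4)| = 8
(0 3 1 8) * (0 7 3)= [0, 8, 2, 1, 4, 5, 6, 3, 7]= (1 8 7 3)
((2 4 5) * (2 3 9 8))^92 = ((2 4 5 3 9 8))^92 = (2 5 9)(3 8 4)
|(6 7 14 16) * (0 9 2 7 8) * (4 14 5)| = 10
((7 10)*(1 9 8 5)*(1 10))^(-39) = ((1 9 8 5 10 7))^(-39) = (1 5)(7 8)(9 10)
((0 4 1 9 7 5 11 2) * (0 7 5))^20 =((0 4 1 9 5 11 2 7))^20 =(0 5)(1 2)(4 11)(7 9)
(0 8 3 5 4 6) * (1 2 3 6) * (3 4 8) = [3, 2, 4, 5, 1, 8, 0, 7, 6] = (0 3 5 8 6)(1 2 4)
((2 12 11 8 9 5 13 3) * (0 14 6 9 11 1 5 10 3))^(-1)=((0 14 6 9 10 3 2 12 1 5 13)(8 11))^(-1)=(0 13 5 1 12 2 3 10 9 6 14)(8 11)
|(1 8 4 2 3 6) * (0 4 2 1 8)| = |(0 4 1)(2 3 6 8)| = 12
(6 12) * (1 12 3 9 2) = [0, 12, 1, 9, 4, 5, 3, 7, 8, 2, 10, 11, 6] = (1 12 6 3 9 2)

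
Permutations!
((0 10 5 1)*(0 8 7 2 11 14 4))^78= (0 14 2 8 5)(1 10 4 11 7)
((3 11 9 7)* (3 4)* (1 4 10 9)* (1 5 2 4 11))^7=((1 11 5 2 4 3)(7 10 9))^7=(1 11 5 2 4 3)(7 10 9)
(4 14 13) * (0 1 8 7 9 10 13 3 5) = (0 1 8 7 9 10 13 4 14 3 5) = [1, 8, 2, 5, 14, 0, 6, 9, 7, 10, 13, 11, 12, 4, 3]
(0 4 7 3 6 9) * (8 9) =(0 4 7 3 6 8 9) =[4, 1, 2, 6, 7, 5, 8, 3, 9, 0]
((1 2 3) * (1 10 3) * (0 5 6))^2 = (10)(0 6 5)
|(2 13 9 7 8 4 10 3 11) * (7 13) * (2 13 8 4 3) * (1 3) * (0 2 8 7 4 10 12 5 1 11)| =|(0 2 4 12 5 1 3)(7 10 8 11 13 9)| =42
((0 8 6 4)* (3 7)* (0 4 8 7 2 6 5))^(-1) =(0 5 8 6 2 3 7)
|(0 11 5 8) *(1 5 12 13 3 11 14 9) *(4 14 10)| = 8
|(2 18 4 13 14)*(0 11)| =10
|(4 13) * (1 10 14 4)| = 5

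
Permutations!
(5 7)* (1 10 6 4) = (1 10 6 4)(5 7) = [0, 10, 2, 3, 1, 7, 4, 5, 8, 9, 6]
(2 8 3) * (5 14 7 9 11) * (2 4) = (2 8 3 4)(5 14 7 9 11) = [0, 1, 8, 4, 2, 14, 6, 9, 3, 11, 10, 5, 12, 13, 7]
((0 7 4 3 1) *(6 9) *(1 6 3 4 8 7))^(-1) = ((0 1)(3 6 9)(7 8))^(-1) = (0 1)(3 9 6)(7 8)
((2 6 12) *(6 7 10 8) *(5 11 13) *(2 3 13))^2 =((2 7 10 8 6 12 3 13 5 11))^2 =(2 10 6 3 5)(7 8 12 13 11)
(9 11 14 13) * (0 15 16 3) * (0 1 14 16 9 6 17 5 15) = (1 14 13 6 17 5 15 9 11 16 3) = [0, 14, 2, 1, 4, 15, 17, 7, 8, 11, 10, 16, 12, 6, 13, 9, 3, 5]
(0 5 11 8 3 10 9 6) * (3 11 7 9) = (0 5 7 9 6)(3 10)(8 11) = [5, 1, 2, 10, 4, 7, 0, 9, 11, 6, 3, 8]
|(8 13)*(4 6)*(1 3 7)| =|(1 3 7)(4 6)(8 13)| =6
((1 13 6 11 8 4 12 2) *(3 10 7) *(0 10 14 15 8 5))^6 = ((0 10 7 3 14 15 8 4 12 2 1 13 6 11 5))^6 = (0 8 6 3 2)(1 10 4 11 14)(5 15 13 7 12)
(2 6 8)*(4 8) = (2 6 4 8) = [0, 1, 6, 3, 8, 5, 4, 7, 2]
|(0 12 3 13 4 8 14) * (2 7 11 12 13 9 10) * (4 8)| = |(0 13 8 14)(2 7 11 12 3 9 10)| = 28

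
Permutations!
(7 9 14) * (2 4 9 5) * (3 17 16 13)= (2 4 9 14 7 5)(3 17 16 13)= [0, 1, 4, 17, 9, 2, 6, 5, 8, 14, 10, 11, 12, 3, 7, 15, 13, 16]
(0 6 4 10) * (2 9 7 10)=[6, 1, 9, 3, 2, 5, 4, 10, 8, 7, 0]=(0 6 4 2 9 7 10)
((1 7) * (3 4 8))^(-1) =(1 7)(3 8 4)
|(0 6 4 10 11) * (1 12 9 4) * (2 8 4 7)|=11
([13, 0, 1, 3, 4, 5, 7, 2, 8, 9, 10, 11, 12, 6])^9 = [7, 6, 13, 3, 4, 5, 1, 0, 8, 9, 10, 11, 12, 2]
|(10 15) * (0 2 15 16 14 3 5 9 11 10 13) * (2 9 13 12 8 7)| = 45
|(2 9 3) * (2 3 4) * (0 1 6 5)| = 12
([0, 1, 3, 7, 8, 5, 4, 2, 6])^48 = [0, 1, 2, 3, 4, 5, 6, 7, 8]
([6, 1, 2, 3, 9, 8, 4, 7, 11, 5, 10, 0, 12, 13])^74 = [5, 1, 2, 3, 11, 6, 8, 7, 4, 0, 10, 9, 12, 13]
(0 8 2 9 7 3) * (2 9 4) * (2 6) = (0 8 9 7 3)(2 4 6) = [8, 1, 4, 0, 6, 5, 2, 3, 9, 7]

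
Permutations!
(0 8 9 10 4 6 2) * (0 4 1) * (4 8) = (0 4 6 2 8 9 10 1) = [4, 0, 8, 3, 6, 5, 2, 7, 9, 10, 1]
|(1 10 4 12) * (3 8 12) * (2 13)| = 6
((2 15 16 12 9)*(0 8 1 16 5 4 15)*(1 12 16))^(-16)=((16)(0 8 12 9 2)(4 15 5))^(-16)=(16)(0 2 9 12 8)(4 5 15)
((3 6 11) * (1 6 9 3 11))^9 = (11)(1 6)(3 9)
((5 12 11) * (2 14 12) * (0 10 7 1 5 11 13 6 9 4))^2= (0 7 5 14 13 9)(1 2 12 6 4 10)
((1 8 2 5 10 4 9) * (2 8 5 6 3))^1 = (1 5 10 4 9)(2 6 3)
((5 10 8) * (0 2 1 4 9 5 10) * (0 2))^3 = ((1 4 9 5 2)(8 10))^3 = (1 5 4 2 9)(8 10)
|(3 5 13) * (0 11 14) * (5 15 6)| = 15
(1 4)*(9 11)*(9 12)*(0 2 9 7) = [2, 4, 9, 3, 1, 5, 6, 0, 8, 11, 10, 12, 7] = (0 2 9 11 12 7)(1 4)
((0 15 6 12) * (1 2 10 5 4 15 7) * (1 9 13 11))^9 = (0 4 1 7 15 2 9 6 10 13 12 5 11)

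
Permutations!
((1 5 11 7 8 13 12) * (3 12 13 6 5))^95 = ((13)(1 3 12)(5 11 7 8 6))^95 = (13)(1 12 3)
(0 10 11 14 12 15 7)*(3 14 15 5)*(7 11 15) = (0 10 15 11 7)(3 14 12 5) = [10, 1, 2, 14, 4, 3, 6, 0, 8, 9, 15, 7, 5, 13, 12, 11]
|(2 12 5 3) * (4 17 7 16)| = 4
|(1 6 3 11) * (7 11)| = |(1 6 3 7 11)| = 5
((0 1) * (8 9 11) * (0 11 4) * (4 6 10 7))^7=((0 1 11 8 9 6 10 7 4))^7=(0 7 6 8 1 4 10 9 11)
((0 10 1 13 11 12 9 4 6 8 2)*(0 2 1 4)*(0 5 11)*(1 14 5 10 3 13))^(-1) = ((0 3 13)(4 6 8 14 5 11 12 9 10))^(-1) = (0 13 3)(4 10 9 12 11 5 14 8 6)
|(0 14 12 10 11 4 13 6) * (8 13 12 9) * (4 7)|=|(0 14 9 8 13 6)(4 12 10 11 7)|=30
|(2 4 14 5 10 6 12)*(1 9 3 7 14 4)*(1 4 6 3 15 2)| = 35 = |(1 9 15 2 4 6 12)(3 7 14 5 10)|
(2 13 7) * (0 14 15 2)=(0 14 15 2 13 7)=[14, 1, 13, 3, 4, 5, 6, 0, 8, 9, 10, 11, 12, 7, 15, 2]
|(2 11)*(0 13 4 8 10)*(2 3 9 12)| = 5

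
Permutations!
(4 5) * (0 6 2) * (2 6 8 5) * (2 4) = [8, 1, 0, 3, 4, 2, 6, 7, 5] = (0 8 5 2)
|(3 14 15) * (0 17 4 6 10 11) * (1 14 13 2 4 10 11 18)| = |(0 17 10 18 1 14 15 3 13 2 4 6 11)| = 13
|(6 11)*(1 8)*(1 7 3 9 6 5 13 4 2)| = 11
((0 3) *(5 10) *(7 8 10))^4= ((0 3)(5 7 8 10))^4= (10)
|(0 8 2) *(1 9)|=|(0 8 2)(1 9)|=6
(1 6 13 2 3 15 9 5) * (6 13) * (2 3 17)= (1 13 3 15 9 5)(2 17)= [0, 13, 17, 15, 4, 1, 6, 7, 8, 5, 10, 11, 12, 3, 14, 9, 16, 2]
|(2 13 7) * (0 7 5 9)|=6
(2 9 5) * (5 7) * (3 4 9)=[0, 1, 3, 4, 9, 2, 6, 5, 8, 7]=(2 3 4 9 7 5)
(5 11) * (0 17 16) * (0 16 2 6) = (0 17 2 6)(5 11) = [17, 1, 6, 3, 4, 11, 0, 7, 8, 9, 10, 5, 12, 13, 14, 15, 16, 2]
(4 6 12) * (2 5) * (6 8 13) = [0, 1, 5, 3, 8, 2, 12, 7, 13, 9, 10, 11, 4, 6] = (2 5)(4 8 13 6 12)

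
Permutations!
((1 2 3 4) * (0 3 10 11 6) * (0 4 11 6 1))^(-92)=(0 2)(1 4)(3 10)(6 11)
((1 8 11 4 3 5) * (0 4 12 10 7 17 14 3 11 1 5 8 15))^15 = (0 12 17 8)(1 4 10 14)(3 15 11 7) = ((0 4 11 12 10 7 17 14 3 8 1 15))^15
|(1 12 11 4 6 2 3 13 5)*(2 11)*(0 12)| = 21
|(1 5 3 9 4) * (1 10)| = 6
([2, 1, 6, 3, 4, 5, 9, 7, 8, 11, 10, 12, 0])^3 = (0 9)(2 11)(6 12)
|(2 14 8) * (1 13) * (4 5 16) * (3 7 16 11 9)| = |(1 13)(2 14 8)(3 7 16 4 5 11 9)| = 42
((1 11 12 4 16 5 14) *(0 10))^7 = ((0 10)(1 11 12 4 16 5 14))^7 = (16)(0 10)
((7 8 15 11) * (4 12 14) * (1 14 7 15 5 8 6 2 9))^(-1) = ((1 14 4 12 7 6 2 9)(5 8)(11 15))^(-1) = (1 9 2 6 7 12 4 14)(5 8)(11 15)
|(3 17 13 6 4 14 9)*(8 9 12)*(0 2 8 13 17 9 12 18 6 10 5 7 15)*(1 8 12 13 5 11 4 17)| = 30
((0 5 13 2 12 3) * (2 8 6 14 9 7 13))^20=((0 5 2 12 3)(6 14 9 7 13 8))^20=(6 9 13)(7 8 14)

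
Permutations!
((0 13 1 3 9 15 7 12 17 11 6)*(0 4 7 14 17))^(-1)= (0 12 7 4 6 11 17 14 15 9 3 1 13)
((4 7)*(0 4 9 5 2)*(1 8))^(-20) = ((0 4 7 9 5 2)(1 8))^(-20) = (0 5 7)(2 9 4)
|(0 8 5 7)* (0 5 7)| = |(0 8 7 5)| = 4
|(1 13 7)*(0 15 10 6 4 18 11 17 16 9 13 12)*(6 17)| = |(0 15 10 17 16 9 13 7 1 12)(4 18 11 6)| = 20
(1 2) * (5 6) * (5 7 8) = [0, 2, 1, 3, 4, 6, 7, 8, 5] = (1 2)(5 6 7 8)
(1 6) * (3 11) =(1 6)(3 11) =[0, 6, 2, 11, 4, 5, 1, 7, 8, 9, 10, 3]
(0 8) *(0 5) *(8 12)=[12, 1, 2, 3, 4, 0, 6, 7, 5, 9, 10, 11, 8]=(0 12 8 5)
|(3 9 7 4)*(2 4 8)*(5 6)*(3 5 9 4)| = 8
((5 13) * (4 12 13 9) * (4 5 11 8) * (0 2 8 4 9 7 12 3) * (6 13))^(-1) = (0 3 4 11 13 6 12 7 5 9 8 2)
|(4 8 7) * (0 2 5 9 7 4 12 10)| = |(0 2 5 9 7 12 10)(4 8)| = 14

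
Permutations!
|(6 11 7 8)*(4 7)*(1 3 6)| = 7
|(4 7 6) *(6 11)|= |(4 7 11 6)|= 4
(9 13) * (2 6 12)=(2 6 12)(9 13)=[0, 1, 6, 3, 4, 5, 12, 7, 8, 13, 10, 11, 2, 9]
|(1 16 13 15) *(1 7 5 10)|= |(1 16 13 15 7 5 10)|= 7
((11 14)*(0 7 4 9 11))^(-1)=((0 7 4 9 11 14))^(-1)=(0 14 11 9 4 7)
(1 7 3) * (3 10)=(1 7 10 3)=[0, 7, 2, 1, 4, 5, 6, 10, 8, 9, 3]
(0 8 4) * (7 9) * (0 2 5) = (0 8 4 2 5)(7 9) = [8, 1, 5, 3, 2, 0, 6, 9, 4, 7]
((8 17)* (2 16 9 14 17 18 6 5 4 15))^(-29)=((2 16 9 14 17 8 18 6 5 4 15))^(-29)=(2 17 5 16 8 4 9 18 15 14 6)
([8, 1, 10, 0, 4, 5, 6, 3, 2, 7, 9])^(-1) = [3, 1, 8, 7, 4, 5, 6, 9, 0, 10, 2]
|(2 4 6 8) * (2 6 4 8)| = |(2 8 6)| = 3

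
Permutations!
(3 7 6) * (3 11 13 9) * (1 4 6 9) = (1 4 6 11 13)(3 7 9) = [0, 4, 2, 7, 6, 5, 11, 9, 8, 3, 10, 13, 12, 1]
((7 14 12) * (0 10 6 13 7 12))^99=(0 13)(6 14)(7 10)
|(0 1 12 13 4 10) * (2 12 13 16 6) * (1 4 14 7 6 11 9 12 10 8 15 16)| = |(0 4 8 15 16 11 9 12 1 13 14 7 6 2 10)| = 15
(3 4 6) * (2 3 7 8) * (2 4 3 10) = (2 10)(4 6 7 8) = [0, 1, 10, 3, 6, 5, 7, 8, 4, 9, 2]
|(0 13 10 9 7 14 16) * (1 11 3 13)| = 10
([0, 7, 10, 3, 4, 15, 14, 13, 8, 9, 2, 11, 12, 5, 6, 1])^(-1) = [0, 15, 10, 3, 4, 13, 14, 1, 8, 9, 2, 11, 12, 7, 6, 5]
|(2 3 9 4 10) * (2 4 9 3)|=|(4 10)|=2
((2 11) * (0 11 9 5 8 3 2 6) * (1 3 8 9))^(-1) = ((0 11 6)(1 3 2)(5 9))^(-1) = (0 6 11)(1 2 3)(5 9)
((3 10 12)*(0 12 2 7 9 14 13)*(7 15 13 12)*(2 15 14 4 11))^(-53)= (0 12 9 10 11 13 14 7 3 4 15 2)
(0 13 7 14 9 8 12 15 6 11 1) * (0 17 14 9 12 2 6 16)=(0 13 7 9 8 2 6 11 1 17 14 12 15 16)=[13, 17, 6, 3, 4, 5, 11, 9, 2, 8, 10, 1, 15, 7, 12, 16, 0, 14]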